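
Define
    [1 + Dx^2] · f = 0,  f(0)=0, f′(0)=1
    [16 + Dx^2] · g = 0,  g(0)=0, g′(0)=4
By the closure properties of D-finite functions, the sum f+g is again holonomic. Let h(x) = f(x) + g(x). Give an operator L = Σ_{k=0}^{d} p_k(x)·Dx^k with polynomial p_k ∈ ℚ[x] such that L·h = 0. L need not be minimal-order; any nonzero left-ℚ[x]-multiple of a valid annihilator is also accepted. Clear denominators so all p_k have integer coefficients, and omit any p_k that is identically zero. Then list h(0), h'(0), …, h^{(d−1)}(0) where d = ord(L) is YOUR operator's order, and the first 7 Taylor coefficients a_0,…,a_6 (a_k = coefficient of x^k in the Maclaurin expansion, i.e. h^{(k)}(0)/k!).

f: a_k = 0, 1, 0, -1/6, 0, 1/120, 0, …
g: a_k = 0, 4, 0, -32/3, 0, 128/15, 0, …
L₀ := lclm(L_f,L_g); ord L₀ ≤ 2+2.
L = 16 + 17·Dx^2 + Dx^4  (order 4).
h: a_k = 0, 5, 0, -65/6, 0, 205/24, 0, …
ICs: h(0) = 0, h′(0) = 5, h′′(0) = 0, h′′′(0) = -65.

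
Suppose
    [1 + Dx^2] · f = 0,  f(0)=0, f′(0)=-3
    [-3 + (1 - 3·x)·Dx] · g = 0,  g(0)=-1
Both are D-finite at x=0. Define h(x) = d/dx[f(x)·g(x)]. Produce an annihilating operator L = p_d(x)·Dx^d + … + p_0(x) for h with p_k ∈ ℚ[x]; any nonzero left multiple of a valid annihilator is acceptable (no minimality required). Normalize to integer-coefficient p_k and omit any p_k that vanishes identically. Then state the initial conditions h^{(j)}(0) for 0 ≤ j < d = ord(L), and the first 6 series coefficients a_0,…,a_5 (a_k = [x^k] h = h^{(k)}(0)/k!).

f: a_k = 0, -3, 0, 1/2, 0, -1/40, …
g: a_k = -1, -3, -9, -27, -81, -243, …
Sym-product of L_f,L_g gives L₀ (≤ ord 2).
Differentiate: ansatz ord ≤ ord L₀ ⇒ L.
L = (-17 - 6·x + 9·x^2) + (-6 + 18·x)·Dx + (1 - 6·x + 9·x^2)·Dx^2  (order 2).
h: a_k = 3, 18, 159/2, 318, 9541/8, 85869/20, …
ICs: h(0) = 3, h′(0) = 18.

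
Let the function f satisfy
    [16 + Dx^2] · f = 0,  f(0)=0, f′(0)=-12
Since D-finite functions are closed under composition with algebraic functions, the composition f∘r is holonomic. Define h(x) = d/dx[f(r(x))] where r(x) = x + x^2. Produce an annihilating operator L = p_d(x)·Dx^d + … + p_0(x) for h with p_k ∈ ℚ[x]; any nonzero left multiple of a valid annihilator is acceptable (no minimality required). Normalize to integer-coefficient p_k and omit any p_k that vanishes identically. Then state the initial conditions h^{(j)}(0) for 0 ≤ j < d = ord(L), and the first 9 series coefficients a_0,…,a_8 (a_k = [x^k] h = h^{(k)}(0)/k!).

f: a_k = 0, -12, 0, 32, 0, -128/5, 0, 1024/105, 0, …
Substitute x→r, Dx→(1/r')Dx; clear ⇒ L₀.
Derive L from L₀ (diff closure).
L = (28 + 128·x + 384·x^2 + 512·x^3 + 256·x^4) + (-6 - 12·x)·Dx + (1 + 4·x + 4·x^2)·Dx^2  (order 2).
h: a_k = -12, -24, 96, 384, 352, -576, -25856/15, -22528/15, 70528/105, …
ICs: h(0) = -12, h′(0) = -24.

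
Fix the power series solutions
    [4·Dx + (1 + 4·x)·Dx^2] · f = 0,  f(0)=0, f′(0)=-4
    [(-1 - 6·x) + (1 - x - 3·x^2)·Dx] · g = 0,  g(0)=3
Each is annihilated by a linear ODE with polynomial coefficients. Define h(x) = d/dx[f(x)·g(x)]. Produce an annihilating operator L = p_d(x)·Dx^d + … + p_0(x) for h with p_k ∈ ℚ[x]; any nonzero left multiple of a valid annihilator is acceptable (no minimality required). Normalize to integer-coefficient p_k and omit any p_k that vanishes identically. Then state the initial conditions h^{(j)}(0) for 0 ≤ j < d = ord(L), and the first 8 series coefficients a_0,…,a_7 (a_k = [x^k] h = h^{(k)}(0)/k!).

L = (218 + 1080·x + 2592·x^2) + (-1 + 142·x + 1224·x^2 + 2016·x^3)·Dx + (-5 - 39·x - 37·x^2 + 228·x^3 + 288·x^4)·Dx^2  (order 2).
h: a_k = -12, 24, -264, 560, -3692, 51888/5, -262756/5, 6232096/35, …
ICs: h(0) = -12, h′(0) = 24.

f: a_k = 0, -4, 8, -64/3, 64, -1024/5, 2048/3, -16384/7, …
g: a_k = 3, 3, 12, 21, 57, 120, 291, 651, …
Product ⇒ symmetric product L₀, ord ≤ 2.
h₀' ⇒ L via d/dx closure of L₀.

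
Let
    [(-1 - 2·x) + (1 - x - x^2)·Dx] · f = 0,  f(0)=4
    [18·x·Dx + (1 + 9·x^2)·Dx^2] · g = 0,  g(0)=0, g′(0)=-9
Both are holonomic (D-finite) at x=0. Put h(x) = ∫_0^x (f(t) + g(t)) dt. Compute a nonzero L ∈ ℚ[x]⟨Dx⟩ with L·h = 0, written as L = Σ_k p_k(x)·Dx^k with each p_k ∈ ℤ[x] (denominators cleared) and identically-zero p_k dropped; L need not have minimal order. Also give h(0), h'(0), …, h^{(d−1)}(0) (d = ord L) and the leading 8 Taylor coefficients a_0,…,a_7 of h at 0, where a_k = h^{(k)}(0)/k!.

L = (-36 + 144·x + 1440·x^2 + 2376·x^3 + 3186·x^4 + 486·x^6)·Dx^2 + (18 + 24·x - 108·x^2 + 444·x^3 + 2313·x^4 + 2178·x^5 + 243·x^6 + 486·x^7)·Dx^3 + (-2 - 10·x - 34·x^2 - 48·x^3 - 123·x^4 + 387·x^5 + 198·x^6 + 81·x^7 + 81·x^8)·Dx^4  (order 4).
h: a_k = 0, 4, -5/2, 8/3, 39/4, 4, -569/30, 52/7, …
ICs: h(0) = 0, h′(0) = 4, h′′(0) = -5, h′′′(0) = 16.

f: a_k = 4, 4, 8, 12, 20, 32, 52, 84, …
g: a_k = 0, -9, 0, 27, 0, -729/5, 0, 6561/7, …
Sum ⇒ L₀ = lclm(L_f,L_g) in ℚ(x)⟨Dx⟩.
h=∫h₀ ⇒ L = L₀·Dx.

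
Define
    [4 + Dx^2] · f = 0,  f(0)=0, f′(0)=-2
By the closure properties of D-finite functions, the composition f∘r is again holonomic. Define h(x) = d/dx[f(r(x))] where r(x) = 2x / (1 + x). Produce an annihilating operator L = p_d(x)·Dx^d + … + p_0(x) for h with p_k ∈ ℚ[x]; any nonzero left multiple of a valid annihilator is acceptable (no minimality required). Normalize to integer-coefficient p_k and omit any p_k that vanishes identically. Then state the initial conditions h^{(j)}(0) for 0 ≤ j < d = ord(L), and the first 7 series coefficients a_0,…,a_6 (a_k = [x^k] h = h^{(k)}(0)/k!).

L = (22 + 12·x + 6·x^2) + (6 + 18·x + 18·x^2 + 6·x^3)·Dx + (1 + 4·x + 6·x^2 + 4·x^3 + x^4)·Dx^2  (order 2).
h: a_k = -4, 8, 20, -112, 772/3, -360, 9844/45, …
ICs: h(0) = -4, h′(0) = 8.

f: a_k = 0, -2, 0, 4/3, 0, -4/15, 0, …
f∘r: x↦r, Dx↦Dx/r' in L_f ⇒ L₀.
Derive L from L₀ (diff closure).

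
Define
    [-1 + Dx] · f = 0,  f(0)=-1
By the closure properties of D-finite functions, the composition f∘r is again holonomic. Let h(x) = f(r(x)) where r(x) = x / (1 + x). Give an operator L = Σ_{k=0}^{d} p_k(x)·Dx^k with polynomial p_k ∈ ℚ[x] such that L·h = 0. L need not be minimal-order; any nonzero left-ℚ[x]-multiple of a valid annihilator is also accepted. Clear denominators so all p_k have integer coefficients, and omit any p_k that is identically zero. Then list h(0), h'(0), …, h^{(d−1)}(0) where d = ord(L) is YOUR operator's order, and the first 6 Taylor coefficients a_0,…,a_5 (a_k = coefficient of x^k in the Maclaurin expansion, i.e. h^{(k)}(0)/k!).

L = -1 + (1 + 2·x + x^2)·Dx  (order 1).
h: a_k = -1, -1, 1/2, -1/6, -1/24, 19/120, …
ICs: h(0) = -1.

f: a_k = -1, -1, -1/2, -1/6, -1/24, -1/120, …
L₀ from L_f via x↦r, Dx↦r'^{-1}Dx.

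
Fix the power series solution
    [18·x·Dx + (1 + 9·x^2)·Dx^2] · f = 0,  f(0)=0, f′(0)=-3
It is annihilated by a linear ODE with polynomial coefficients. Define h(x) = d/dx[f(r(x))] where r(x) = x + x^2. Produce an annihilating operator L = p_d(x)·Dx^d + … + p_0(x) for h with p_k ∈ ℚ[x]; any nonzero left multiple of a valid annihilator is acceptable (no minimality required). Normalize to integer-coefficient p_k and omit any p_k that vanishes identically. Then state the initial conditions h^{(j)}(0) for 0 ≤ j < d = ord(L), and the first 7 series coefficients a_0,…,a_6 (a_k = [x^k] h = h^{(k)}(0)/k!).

L = (-2 + 18·x + 72·x^2 + 108·x^3 + 54·x^4) + (1 + 2·x + 9·x^2 + 36·x^3 + 45·x^4 + 18·x^5)·Dx  (order 1).
h: a_k = -3, -6, 27, 108, -108, -1404, -1215, …
ICs: h(0) = -3.

f: a_k = 0, -3, 0, 9, 0, -243/5, 0, …
Substitute x→r, Dx→(1/r')Dx; clear ⇒ L₀.
Derive L from L₀ (diff closure).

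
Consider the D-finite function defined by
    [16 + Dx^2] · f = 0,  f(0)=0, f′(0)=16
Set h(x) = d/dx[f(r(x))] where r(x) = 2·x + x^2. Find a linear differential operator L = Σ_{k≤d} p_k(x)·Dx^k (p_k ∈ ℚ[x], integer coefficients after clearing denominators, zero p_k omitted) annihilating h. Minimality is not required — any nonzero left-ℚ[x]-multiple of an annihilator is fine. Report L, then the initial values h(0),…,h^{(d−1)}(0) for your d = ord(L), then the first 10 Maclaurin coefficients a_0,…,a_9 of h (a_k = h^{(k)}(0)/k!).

f: a_k = 0, 16, 0, -128/3, 0, 512/15, 0, -4096/315, 0, 8192/2835, …
L₀ from L_f via x↦r, Dx↦r'^{-1}Dx.
h₀' ⇒ L via d/dx closure of L₀.
L = (67 + 256·x + 384·x^2 + 256·x^3 + 64·x^4) + (-3 - 3·x)·Dx + (1 + 2·x + x^2)·Dx^2  (order 2).
h: a_k = 32, 32, -1024, -2048, 12544/3, 16128, 335872/45, -1605632/45, -19610624/315, -123904/21, …
ICs: h(0) = 32, h′(0) = 32.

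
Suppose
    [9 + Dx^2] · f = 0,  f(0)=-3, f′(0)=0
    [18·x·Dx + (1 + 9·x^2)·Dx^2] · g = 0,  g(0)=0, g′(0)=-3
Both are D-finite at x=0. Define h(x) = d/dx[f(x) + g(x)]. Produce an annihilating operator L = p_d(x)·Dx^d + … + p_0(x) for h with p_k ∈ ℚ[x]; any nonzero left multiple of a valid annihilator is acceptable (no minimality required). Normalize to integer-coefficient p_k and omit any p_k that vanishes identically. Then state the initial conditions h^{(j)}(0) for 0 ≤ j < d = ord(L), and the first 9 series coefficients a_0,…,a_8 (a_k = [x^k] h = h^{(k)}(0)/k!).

L = (-1782·x + 20412·x^3 + 13122·x^5) + (-9 + 567·x^2 + 6561·x^4 + 6561·x^6)·Dx + (-198·x + 2268·x^3 + 1458·x^5)·Dx^2 + (-1 + 63·x^2 + 729·x^4 + 729·x^6)·Dx^3  (order 3).
h: a_k = -3, 27, 27, -81/2, -243, 729/40, 2187, -2187/560, -19683, …
ICs: h(0) = -3, h′(0) = 27, h′′(0) = 54.

f: a_k = -3, 0, 27/2, 0, -81/8, 0, 243/80, 0, -2187/4480, …
g: a_k = 0, -3, 0, 9, 0, -243/5, 0, 2187/7, 0, …
f+g: L₀ = lclm(L_f,L_g), ord ≤ 2+2.
h₀' ⇒ L via d/dx closure of L₀.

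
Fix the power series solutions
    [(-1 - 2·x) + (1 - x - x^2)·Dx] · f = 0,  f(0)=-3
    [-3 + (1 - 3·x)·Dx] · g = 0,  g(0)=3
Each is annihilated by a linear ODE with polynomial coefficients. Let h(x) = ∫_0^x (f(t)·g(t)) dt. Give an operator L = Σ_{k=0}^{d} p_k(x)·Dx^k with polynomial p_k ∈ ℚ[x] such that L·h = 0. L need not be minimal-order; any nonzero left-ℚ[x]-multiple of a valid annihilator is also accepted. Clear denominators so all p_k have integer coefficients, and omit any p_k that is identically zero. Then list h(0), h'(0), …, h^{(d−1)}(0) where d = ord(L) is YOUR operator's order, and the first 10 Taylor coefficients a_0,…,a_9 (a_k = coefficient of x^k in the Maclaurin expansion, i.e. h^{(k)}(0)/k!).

L = (-4 + 4·x + 9·x^2)·Dx + (1 - 4·x + 2·x^2 + 3·x^3)·Dx^2  (order 2).
h: a_k = 0, -9, -18, -42, -405/4, -252, -642, -11673/7, -4401, -11770, …
ICs: h(0) = 0, h′(0) = -9.

f: a_k = -3, -3, -6, -9, -15, -24, -39, -63, -102, -165, …
g: a_k = 3, 9, 27, 81, 243, 729, 2187, 6561, 19683, 59049, …
Product ⇒ symmetric product L₀, ord ≤ 1.
h=∫h₀ ⇒ L = L₀·Dx.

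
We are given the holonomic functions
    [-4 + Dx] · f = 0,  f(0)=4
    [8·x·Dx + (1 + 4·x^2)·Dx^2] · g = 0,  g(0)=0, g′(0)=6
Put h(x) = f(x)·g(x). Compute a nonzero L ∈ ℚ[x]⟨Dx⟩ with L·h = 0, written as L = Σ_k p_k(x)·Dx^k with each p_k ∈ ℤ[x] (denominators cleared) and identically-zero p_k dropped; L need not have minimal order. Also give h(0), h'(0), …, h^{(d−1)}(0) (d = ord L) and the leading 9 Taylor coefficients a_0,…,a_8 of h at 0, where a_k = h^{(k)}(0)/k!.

f: a_k = 4, 16, 32, 128/3, 128/3, 512/15, 1024/45, 4096/315, 2048/315, …
g: a_k = 0, 6, 0, -8, 0, 96/5, 0, -384/7, 0, …
h₀=f·g: eliminate ⇒ L₀, order ≤ 1·2.
L = (16 - 32·x + 64·x^2) + (-8 + 8·x - 32·x^2)·Dx + (1 + 4·x^2)·Dx^2  (order 2).
h: a_k = 0, 24, 96, 160, 128, 384/5, 512/3, 6656/35, -26624/105, …
ICs: h(0) = 0, h′(0) = 24.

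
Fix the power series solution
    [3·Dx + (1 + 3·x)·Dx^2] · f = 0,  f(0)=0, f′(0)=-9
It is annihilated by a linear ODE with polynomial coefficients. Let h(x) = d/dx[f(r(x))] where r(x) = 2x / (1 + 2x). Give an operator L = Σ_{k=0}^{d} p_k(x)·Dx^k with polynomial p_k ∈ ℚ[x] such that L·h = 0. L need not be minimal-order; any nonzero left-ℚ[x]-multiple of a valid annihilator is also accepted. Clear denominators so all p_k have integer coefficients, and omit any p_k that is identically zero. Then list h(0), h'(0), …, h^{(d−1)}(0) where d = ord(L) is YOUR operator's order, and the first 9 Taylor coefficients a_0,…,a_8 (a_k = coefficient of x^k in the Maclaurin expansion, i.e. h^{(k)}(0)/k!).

f: a_k = 0, -9, 27/2, -27, 243/4, -729/5, 729/2, -6561/7, 19683/8, …
h₀=f(r): pull back L_f along r ⇒ L₀.
h=h₀': d/dx-closure on L₀ ⇒ L.
L = (10 + 32·x) + (1 + 10·x + 16·x^2)·Dx  (order 1).
h: a_k = -18, 180, -1512, 12240, -98208, 786240, -6291072, 50330880, -402651648, …
ICs: h(0) = -18.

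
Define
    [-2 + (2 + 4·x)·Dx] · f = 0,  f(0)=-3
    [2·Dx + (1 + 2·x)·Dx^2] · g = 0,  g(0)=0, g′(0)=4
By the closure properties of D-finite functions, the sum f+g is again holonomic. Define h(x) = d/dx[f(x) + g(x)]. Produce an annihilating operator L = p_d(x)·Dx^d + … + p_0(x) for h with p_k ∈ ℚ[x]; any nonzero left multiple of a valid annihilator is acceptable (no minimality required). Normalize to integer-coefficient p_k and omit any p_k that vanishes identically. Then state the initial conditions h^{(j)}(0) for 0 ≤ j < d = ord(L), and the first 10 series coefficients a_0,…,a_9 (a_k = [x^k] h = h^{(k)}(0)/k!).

f: a_k = -3, -3, 3/2, -3/2, 15/8, -21/8, 63/16, -99/16, 1287/128, -2145/128, …
g: a_k = 0, 4, -4, 16/3, -8, 64/5, -64/3, 256/7, -64, 1024/9, …
L₀ := lclm(L_f,L_g); ord L₀ ≤ 1+2.
Derive L from L₀ (diff closure).
L = 2 + (5 + 10·x)·Dx + (1 + 4·x + 4·x^2)·Dx^2  (order 2).
h: a_k = 1, -5, 23/2, -49/2, 407/8, -835/8, 3403/16, -6905/16, 111767/128, -225679/128, …
ICs: h(0) = 1, h′(0) = -5.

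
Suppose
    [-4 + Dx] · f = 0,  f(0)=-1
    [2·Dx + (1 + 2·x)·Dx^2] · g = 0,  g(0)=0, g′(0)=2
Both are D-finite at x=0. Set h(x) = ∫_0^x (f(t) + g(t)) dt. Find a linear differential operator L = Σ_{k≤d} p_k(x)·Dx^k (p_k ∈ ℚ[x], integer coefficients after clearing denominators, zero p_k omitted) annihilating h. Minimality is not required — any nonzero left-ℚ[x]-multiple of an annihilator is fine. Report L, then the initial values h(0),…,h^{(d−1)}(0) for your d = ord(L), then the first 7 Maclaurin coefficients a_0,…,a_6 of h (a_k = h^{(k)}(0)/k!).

f: a_k = -1, -4, -8, -32/3, -32/3, -128/15, -256/45, …
g: a_k = 0, 2, -2, 8/3, -4, 32/5, -32/3, …
L₀ := lclm(L_f,L_g); ord L₀ ≤ 1+2.
h=∫h₀ ⇒ L = L₀·Dx.
L = (-32 - 32·x)·Dx^2 + (-4 - 32·x - 32·x^2)·Dx^3 + (3 + 10·x + 8·x^2)·Dx^4  (order 4).
h: a_k = 0, -1, -1, -10/3, -2, -44/15, -16/45, …
ICs: h(0) = 0, h′(0) = -1, h′′(0) = -2, h′′′(0) = -20.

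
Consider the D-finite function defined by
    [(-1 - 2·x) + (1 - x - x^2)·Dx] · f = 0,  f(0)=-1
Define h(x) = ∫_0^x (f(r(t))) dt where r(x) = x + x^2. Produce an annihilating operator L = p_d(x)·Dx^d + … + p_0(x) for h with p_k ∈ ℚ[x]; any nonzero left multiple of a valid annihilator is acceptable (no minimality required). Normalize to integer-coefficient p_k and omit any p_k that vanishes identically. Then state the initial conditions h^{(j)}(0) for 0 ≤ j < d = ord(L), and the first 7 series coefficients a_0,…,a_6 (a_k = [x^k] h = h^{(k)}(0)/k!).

f: a_k = -1, -1, -2, -3, -5, -8, -13, …
L₀ from L_f via x↦r, Dx↦r'^{-1}Dx.
∫: right-multiply L₀ by Dx.
L = (1 + 4·x + 6·x^2 + 4·x^3)·Dx + (-1 + x + 2·x^2 + 2·x^3 + x^4)·Dx^2  (order 2).
h: a_k = 0, -1, -1/2, -1, -7/4, -16/5, -37/6, …
ICs: h(0) = 0, h′(0) = -1.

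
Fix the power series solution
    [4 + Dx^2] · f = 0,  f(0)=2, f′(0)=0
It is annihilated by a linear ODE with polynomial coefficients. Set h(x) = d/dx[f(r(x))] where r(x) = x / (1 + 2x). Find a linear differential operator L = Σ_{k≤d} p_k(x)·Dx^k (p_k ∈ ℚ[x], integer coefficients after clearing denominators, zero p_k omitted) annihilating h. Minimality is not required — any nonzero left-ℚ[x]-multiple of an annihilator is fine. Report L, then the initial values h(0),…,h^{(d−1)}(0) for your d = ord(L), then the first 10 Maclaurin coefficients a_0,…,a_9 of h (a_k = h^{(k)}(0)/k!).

L = (28 + 96·x + 96·x^2) + (12 + 72·x + 144·x^2 + 96·x^3)·Dx + (1 + 8·x + 24·x^2 + 32·x^3 + 16·x^4)·Dx^2  (order 2).
h: a_k = 0, -8, 48, -560/3, 1760/3, -24016/15, 19488/5, -534368/63, 562624/35, -68169616/2835, …
ICs: h(0) = 0, h′(0) = -8.

f: a_k = 2, 0, -4, 0, 4/3, 0, -8/45, 0, 4/315, 0, …
L₀ from L_f via x↦r, Dx↦r'^{-1}Dx.
h₀' ⇒ L via d/dx closure of L₀.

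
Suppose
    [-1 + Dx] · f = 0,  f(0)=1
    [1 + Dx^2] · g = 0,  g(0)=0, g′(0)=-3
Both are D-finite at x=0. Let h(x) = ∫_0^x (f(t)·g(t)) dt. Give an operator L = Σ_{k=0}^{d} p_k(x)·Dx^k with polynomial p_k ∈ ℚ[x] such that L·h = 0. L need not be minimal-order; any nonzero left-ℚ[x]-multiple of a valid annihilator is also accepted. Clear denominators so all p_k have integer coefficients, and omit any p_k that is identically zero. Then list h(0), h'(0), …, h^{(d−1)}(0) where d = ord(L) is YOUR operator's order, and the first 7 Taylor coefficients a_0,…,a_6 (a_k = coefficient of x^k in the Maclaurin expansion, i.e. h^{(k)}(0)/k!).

f: a_k = 1, 1, 1/2, 1/6, 1/24, 1/120, 1/720, …
g: a_k = 0, -3, 0, 1/2, 0, -1/40, 0, …
Sym-product of L_f,L_g gives L₀ (≤ ord 2).
Integrate: L := L₀·Dx.
L = 2·Dx - 2·Dx^2 + Dx^3  (order 3).
h: a_k = 0, 0, -3/2, -1, -1/4, 0, 1/60, …
ICs: h(0) = 0, h′(0) = 0, h′′(0) = -3.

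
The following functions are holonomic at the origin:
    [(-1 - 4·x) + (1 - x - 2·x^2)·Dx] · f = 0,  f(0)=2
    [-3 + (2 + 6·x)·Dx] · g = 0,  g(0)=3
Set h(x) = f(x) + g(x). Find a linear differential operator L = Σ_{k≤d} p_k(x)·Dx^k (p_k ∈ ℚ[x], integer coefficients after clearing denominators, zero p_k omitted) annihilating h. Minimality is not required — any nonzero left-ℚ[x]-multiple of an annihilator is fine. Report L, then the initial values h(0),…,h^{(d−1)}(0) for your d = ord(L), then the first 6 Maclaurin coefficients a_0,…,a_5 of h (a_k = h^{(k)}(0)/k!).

L = (-45 - 207·x - 306·x^2 - 360·x^3) + (33 + 174·x + 573·x^2 + 1044·x^3 + 900·x^4)·Dx + (2 - 30·x - 138·x^2 + 38·x^3 + 504·x^4 + 360·x^5)·Dx^2  (order 2).
h: a_k = 5, 13/2, 21/8, 241/16, 1601/128, 15855/256, …
ICs: h(0) = 5, h′(0) = 13/2.

f: a_k = 2, 2, 6, 10, 22, 42, …
g: a_k = 3, 9/2, -27/8, 81/16, -1215/128, 5103/256, …
Sum ⇒ L₀ = lclm(L_f,L_g) in ℚ(x)⟨Dx⟩.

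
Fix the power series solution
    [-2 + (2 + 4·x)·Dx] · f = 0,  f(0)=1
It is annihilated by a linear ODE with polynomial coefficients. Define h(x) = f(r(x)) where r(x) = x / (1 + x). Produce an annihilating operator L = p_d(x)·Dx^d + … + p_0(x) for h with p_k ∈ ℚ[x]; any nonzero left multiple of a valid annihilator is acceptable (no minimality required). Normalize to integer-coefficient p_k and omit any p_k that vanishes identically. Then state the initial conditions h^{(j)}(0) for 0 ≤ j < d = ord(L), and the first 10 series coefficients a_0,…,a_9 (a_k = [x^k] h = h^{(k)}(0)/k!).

L = -1 + (1 + 4·x + 3·x^2)·Dx  (order 1).
h: a_k = 1, 1, -3/2, 5/2, -37/8, 75/8, -327/16, 753/16, -14445/128, 35699/128, …
ICs: h(0) = 1.

f: a_k = 1, 1, -1/2, 1/2, -5/8, 7/8, -21/16, 33/16, -429/128, 715/128, …
h₀=f(r): pull back L_f along r ⇒ L₀.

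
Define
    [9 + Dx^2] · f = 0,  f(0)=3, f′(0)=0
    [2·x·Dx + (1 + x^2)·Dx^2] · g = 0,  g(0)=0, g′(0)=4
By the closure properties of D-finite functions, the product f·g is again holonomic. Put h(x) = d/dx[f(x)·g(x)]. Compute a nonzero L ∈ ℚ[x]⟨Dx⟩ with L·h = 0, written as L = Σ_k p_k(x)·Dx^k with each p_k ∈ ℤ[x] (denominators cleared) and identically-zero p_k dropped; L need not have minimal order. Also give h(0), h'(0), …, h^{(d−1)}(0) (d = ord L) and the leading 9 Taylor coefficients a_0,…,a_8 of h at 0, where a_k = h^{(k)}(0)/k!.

L = (20358 + 86886·x^2 + 157437·x^4 + 155520·x^6 + 96228·x^8 + 36450·x^10 + 6561·x^12) + (6372·x + 25596·x^3 + 39960·x^5 + 32400·x^7 + 14580·x^9 + 2916·x^11)·Dx + (3432 + 15828·x^2 + 31110·x^4 + 33588·x^6 + 22032·x^8 + 8424·x^10 + 1458·x^12)·Dx^2 + (708·x + 2844·x^3 + 4440·x^5 + 3600·x^7 + 1620·x^9 + 324·x^11)·Dx^3 + (130 + 686·x^2 + 1513·x^4 + 1812·x^6 + 1260·x^8 + 486·x^10 + 81·x^12)·Dx^4  (order 4).
h: a_k = 12, 0, -174, 0, 609/2, 0, -5343/20, 0, 46671/224, …
ICs: h(0) = 12, h′(0) = 0, h′′(0) = -348, h′′′(0) = 0.

f: a_k = 3, 0, -27/2, 0, 81/8, 0, -243/80, 0, 2187/4480, …
g: a_k = 0, 4, 0, -4/3, 0, 4/5, 0, -4/7, 0, …
f·g: L₀ = L_f ⊗_s L_g, ord ≤ 2·2.
Derive L from L₀ (diff closure).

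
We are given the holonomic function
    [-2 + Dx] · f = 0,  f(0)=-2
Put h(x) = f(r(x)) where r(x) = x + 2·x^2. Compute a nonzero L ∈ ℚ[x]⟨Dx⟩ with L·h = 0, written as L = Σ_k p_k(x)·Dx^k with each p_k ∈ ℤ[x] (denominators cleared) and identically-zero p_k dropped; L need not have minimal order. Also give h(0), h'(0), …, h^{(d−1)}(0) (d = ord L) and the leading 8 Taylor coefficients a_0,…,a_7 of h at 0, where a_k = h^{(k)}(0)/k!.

f: a_k = -2, -4, -4, -8/3, -4/3, -8/15, -8/45, -16/315, …
f∘r: x↦r, Dx↦Dx/r' in L_f ⇒ L₀.
L = (-2 - 8·x) + Dx  (order 1).
h: a_k = -2, -4, -12, -56/3, -100/3, -216/5, -2648/45, -20848/315, …
ICs: h(0) = -2.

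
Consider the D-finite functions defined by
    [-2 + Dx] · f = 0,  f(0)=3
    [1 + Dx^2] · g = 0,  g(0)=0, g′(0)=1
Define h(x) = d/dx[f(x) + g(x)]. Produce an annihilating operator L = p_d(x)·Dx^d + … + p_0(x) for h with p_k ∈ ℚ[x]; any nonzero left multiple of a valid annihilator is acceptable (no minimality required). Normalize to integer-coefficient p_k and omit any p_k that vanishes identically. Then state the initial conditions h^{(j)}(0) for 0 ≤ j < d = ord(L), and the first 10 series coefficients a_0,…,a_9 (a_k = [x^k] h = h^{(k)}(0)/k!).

L = 2 - Dx + 2·Dx^2 - Dx^3  (order 3).
h: a_k = 7, 12, 23/2, 8, 97/24, 8/5, 383/720, 16/105, 1537/40320, 8/945, …
ICs: h(0) = 7, h′(0) = 12, h′′(0) = 23.

f: a_k = 3, 6, 6, 4, 2, 4/5, 4/15, 8/105, 2/105, 4/945, …
g: a_k = 0, 1, 0, -1/6, 0, 1/120, 0, -1/5040, 0, 1/362880, …
f+g: L₀ = lclm(L_f,L_g), ord ≤ 1+2.
Differentiate: ansatz ord ≤ ord L₀ ⇒ L.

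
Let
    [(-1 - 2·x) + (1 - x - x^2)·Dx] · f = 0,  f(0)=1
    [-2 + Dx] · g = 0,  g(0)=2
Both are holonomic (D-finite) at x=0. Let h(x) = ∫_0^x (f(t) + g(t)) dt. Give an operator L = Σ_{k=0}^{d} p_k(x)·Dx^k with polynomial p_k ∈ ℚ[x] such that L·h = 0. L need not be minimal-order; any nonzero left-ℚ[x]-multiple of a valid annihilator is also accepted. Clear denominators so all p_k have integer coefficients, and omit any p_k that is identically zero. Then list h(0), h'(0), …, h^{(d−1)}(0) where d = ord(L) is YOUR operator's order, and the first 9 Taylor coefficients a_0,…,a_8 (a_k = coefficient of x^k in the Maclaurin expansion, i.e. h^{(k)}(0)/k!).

L = (-4 - 8·x - 24·x^2 - 8·x^3)·Dx + (14·x + 10·x^2 - 8·x^3 - 4·x^4)·Dx^2 + (1 - 5·x + x^2 + 6·x^3 + 2·x^4)·Dx^3  (order 3).
h: a_k = 0, 3, 5/2, 2, 17/12, 19/15, 64/45, 593/315, 6631/2520, …
ICs: h(0) = 0, h′(0) = 3, h′′(0) = 5.

f: a_k = 1, 1, 2, 3, 5, 8, 13, 21, 34, …
g: a_k = 2, 4, 4, 8/3, 4/3, 8/15, 8/45, 16/315, 4/315, …
Weyl lclm of L_f,L_g ⇒ L₀ (ord ≤ 2).
Integrate: L := L₀·Dx.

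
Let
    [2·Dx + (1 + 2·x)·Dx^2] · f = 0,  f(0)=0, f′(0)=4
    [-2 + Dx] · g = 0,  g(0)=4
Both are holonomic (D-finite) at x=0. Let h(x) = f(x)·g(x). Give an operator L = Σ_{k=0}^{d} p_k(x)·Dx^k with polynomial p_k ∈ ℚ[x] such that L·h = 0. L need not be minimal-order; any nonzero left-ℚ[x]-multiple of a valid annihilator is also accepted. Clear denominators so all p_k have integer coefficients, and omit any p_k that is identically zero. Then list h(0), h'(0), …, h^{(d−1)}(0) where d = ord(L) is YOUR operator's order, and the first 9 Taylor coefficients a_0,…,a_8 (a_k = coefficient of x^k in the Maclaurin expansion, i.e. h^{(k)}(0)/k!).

L = 8·x + (-2 - 8·x)·Dx + (1 + 2·x)·Dx^2  (order 2).
h: a_k = 0, 16, 16, 64/3, 0, 96/5, -224/9, 2944/63, -3712/45, …
ICs: h(0) = 0, h′(0) = 16.

f: a_k = 0, 4, -4, 16/3, -8, 64/5, -64/3, 256/7, -64, …
g: a_k = 4, 8, 8, 16/3, 8/3, 16/15, 16/45, 32/315, 8/315, …
L₀ := L_f ⊗_s L_g (sym. prod.), ord ≤ 2.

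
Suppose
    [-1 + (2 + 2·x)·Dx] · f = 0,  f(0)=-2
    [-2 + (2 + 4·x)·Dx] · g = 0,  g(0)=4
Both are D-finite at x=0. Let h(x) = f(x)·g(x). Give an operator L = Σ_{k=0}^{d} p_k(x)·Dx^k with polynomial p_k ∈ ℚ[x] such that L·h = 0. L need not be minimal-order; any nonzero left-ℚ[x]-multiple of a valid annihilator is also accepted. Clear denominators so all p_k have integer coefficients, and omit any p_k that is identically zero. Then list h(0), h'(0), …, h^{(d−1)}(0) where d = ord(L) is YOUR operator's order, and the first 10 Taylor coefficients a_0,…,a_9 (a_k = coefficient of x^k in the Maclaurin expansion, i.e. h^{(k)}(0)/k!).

L = (-3 - 4·x) + (2 + 6·x + 4·x^2)·Dx  (order 1).
h: a_k = -8, -12, 1, -3/2, 37/16, -117/32, 757/128, -2499/256, 67181/4096, -229281/8192, …
ICs: h(0) = -8.

f: a_k = -2, -1, 1/4, -1/8, 5/64, -7/128, 21/512, -33/1024, 429/16384, -715/32768, …
g: a_k = 4, 4, -2, 2, -5/2, 7/2, -21/4, 33/4, -429/32, 715/32, …
L₀ := L_f ⊗_s L_g (sym. prod.), ord ≤ 1.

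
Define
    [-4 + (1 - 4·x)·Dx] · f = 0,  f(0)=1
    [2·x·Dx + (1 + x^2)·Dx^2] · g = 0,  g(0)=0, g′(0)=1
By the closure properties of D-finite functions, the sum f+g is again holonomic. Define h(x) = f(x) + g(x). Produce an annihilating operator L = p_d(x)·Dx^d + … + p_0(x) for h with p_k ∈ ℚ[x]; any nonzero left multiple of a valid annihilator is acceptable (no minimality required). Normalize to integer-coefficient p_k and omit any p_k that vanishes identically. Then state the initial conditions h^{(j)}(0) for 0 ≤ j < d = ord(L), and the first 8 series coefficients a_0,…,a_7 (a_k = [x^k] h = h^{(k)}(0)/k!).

f: a_k = 1, 4, 16, 64, 256, 1024, 4096, 16384, …
g: a_k = 0, 1, 0, -1/3, 0, 1/5, 0, -1/7, …
Weyl lclm of L_f,L_g ⇒ L₀ (ord ≤ 3).
L = (-8 + 128·x + 24·x^2)·Dx + (49 - 8·x + 109·x^2 + 24·x^3)·Dx^2 + (-4 + 15·x + 15·x^3 + 4·x^4)·Dx^3  (order 3).
h: a_k = 1, 5, 16, 191/3, 256, 5121/5, 4096, 114687/7, …
ICs: h(0) = 1, h′(0) = 5, h′′(0) = 32.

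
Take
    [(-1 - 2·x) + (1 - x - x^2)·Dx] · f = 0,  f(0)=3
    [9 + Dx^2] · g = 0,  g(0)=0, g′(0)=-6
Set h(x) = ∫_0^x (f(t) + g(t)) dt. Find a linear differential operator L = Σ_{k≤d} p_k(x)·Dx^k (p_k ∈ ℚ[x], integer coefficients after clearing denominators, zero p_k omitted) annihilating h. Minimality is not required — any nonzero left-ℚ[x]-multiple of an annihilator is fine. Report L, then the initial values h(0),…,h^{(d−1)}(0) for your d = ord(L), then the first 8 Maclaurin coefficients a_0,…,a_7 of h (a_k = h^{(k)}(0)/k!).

f: a_k = 3, 3, 6, 9, 15, 24, 39, 63, …
g: a_k = 0, -6, 0, 9, 0, -81/20, 0, 243/280, …
f+g: L₀ = lclm(L_f,L_g), ord ≤ 1+2.
h=∫h₀ ⇒ L = L₀·Dx.
L = (243 + 432·x - 81·x^2 + 216·x^3 + 405·x^4 + 162·x^5)·Dx + (-117 + 225·x + 36·x^2 - 297·x^3 + 54·x^4 + 243·x^5 + 81·x^6)·Dx^2 + (27 + 48·x - 9·x^2 + 24·x^3 + 45·x^4 + 18·x^5)·Dx^3 + (-13 + 25·x + 4·x^2 - 33·x^3 + 6·x^4 + 27·x^5 + 9·x^6)·Dx^4  (order 4).
h: a_k = 0, 3, -3/2, 2, 9/2, 3, 133/40, 39/7, …
ICs: h(0) = 0, h′(0) = 3, h′′(0) = -3, h′′′(0) = 12.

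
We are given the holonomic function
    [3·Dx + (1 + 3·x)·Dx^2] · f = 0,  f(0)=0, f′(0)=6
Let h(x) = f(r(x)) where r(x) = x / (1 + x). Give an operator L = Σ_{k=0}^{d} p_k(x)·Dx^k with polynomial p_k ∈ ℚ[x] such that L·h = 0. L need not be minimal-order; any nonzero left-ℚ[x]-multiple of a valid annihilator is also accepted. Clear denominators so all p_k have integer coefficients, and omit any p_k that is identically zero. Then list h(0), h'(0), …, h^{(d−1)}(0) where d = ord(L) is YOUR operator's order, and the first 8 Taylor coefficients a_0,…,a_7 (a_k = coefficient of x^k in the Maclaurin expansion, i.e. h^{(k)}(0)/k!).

L = (5 + 8·x)·Dx + (1 + 5·x + 4·x^2)·Dx^2  (order 2).
h: a_k = 0, 6, -15, 42, -255/2, 2046/5, -1365, 32766/7, …
ICs: h(0) = 0, h′(0) = 6.

f: a_k = 0, 6, -9, 18, -81/2, 486/5, -243, 4374/7, …
h₀=f(r): pull back L_f along r ⇒ L₀.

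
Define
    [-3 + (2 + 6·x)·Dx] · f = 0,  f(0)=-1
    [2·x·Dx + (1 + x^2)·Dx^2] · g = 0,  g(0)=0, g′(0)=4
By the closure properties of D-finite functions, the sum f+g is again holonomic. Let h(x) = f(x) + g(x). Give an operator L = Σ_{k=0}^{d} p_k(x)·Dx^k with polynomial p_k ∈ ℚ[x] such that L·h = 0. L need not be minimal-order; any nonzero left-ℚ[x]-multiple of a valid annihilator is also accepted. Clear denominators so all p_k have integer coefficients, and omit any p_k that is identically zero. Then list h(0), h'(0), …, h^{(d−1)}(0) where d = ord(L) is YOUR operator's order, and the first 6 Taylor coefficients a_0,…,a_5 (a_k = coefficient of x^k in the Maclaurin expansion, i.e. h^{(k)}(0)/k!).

f: a_k = -1, -3/2, 9/8, -27/16, 405/128, -1701/256, …
g: a_k = 0, 4, 0, -4/3, 0, 4/5, …
h₀=f+g: left-lcm gives L₀, ord ≤ 3.
L = (-12 - 90·x + 36·x^2 + 54·x^3)·Dx + (-35 - 48·x - 102·x^2 + 144·x^3 + 189·x^4)·Dx^2 + (-6 - 10·x + 36·x^2 + 44·x^3 + 42·x^4 + 54·x^5)·Dx^3  (order 3).
h: a_k = -1, 5/2, 9/8, -145/48, 405/128, -7481/1280, …
ICs: h(0) = -1, h′(0) = 5/2, h′′(0) = 9/4.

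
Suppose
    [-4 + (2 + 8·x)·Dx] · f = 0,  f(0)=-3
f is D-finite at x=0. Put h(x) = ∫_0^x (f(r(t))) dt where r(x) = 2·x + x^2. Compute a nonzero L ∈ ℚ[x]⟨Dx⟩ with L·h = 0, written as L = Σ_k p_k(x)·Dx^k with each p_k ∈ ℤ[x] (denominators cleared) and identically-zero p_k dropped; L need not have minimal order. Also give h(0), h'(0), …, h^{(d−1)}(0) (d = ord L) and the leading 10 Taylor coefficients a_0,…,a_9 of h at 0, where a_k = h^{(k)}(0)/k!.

f: a_k = -3, -6, 6, -12, 30, -84, 252, -792, 2574, -8580, …
f∘r: x↦r, Dx↦Dx/r' in L_f ⇒ L₀.
h=∫₀ˣh₀: take L = L₀·Dx.
L = (-4 - 4·x)·Dx + (1 + 8·x + 4·x^2)·Dx^2  (order 2).
h: a_k = 0, -3, -6, 6, -18, 342/5, -300, 10116/7, -7434, 40142, …
ICs: h(0) = 0, h′(0) = -3.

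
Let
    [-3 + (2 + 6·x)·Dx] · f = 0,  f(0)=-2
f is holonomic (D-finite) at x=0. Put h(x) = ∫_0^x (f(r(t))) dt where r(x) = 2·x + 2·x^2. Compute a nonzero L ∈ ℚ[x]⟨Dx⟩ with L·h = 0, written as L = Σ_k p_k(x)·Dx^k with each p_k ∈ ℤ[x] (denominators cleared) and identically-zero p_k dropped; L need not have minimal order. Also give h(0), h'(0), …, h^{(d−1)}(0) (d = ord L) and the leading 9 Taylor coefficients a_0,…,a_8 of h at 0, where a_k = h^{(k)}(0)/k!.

L = (-3 - 6·x)·Dx + (1 + 6·x + 6·x^2)·Dx^2  (order 2).
h: a_k = 0, -2, -3, 1, -9/4, 117/20, -135/8, 2943/56, -11097/64, …
ICs: h(0) = 0, h′(0) = -2.

f: a_k = -2, -3, 9/4, -27/8, 405/64, -1701/128, 15309/512, -72171/1024, 2814669/16384, …
h₀=f(r): pull back L_f along r ⇒ L₀.
∫: right-multiply L₀ by Dx.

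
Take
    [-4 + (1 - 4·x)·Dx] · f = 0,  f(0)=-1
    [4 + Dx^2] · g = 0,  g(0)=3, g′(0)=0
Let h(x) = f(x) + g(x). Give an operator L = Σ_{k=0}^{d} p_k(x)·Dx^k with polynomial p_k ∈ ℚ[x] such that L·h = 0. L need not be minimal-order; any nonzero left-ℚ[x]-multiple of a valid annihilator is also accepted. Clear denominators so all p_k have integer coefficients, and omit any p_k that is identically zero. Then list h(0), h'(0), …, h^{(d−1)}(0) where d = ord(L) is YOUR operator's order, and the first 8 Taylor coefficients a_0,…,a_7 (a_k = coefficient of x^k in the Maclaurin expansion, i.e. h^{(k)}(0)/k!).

f: a_k = -1, -4, -16, -64, -256, -1024, -4096, -16384, …
g: a_k = 3, 0, -6, 0, 2, 0, -4/15, 0, …
Weyl lclm of L_f,L_g ⇒ L₀ (ord ≤ 3).
L = (400 - 128·x + 256·x^2) + (-36 + 176·x - 192·x^2 + 256·x^3)·Dx + (100 - 32·x + 64·x^2)·Dx^2 + (-9 + 44·x - 48·x^2 + 64·x^3)·Dx^3  (order 3).
h: a_k = 2, -4, -22, -64, -254, -1024, -61444/15, -16384, …
ICs: h(0) = 2, h′(0) = -4, h′′(0) = -44.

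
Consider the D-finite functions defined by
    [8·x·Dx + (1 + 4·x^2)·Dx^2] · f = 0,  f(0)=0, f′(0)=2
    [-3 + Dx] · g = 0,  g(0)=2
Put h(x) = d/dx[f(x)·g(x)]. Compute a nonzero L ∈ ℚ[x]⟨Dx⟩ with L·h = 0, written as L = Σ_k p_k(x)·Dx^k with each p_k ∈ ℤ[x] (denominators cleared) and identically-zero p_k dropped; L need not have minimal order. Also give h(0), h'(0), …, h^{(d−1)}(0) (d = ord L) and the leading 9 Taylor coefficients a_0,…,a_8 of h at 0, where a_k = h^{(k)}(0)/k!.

L = (3 - 144·x + 504·x^2 - 576·x^3 + 432·x^4) + (-10 + 72·x - 240·x^2 + 288·x^3 - 288·x^4)·Dx + (3 - 8·x + 24·x^2 - 32·x^3 + 48·x^4)·Dx^2  (order 2).
h: a_k = 4, 24, 38, 8, 23/2, 135, 991/20, -3426/7, -24883/224, …
ICs: h(0) = 4, h′(0) = 24.

f: a_k = 0, 2, 0, -8/3, 0, 32/5, 0, -128/7, 0, …
g: a_k = 2, 6, 9, 9, 27/4, 81/20, 81/40, 243/280, 729/2240, …
Product ⇒ symmetric product L₀, ord ≤ 2.
h₀' ⇒ L via d/dx closure of L₀.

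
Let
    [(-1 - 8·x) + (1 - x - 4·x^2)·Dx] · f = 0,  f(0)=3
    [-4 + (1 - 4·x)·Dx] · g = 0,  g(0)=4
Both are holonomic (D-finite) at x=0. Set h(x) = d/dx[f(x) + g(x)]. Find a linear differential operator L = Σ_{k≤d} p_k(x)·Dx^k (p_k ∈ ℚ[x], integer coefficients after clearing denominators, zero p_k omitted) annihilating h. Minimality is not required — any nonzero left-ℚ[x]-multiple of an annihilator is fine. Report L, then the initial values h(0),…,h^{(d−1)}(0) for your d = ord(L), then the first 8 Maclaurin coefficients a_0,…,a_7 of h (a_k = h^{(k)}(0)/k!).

f: a_k = 3, 3, 15, 27, 87, 195, 543, 1323, …
g: a_k = 4, 16, 64, 256, 1024, 4096, 16384, 65536, …
L₀ := lclm(L_f,L_g); ord L₀ ≤ 1+1.
Derive L from L₀ (diff closure).
L = (264 - 384·x + 6912·x^2 - 6144·x^3 + 6144·x^4) + (-21 - 264·x - 96·x^2 + 4608·x^3 - 5376·x^4 + 6144·x^5)·Dx + (-1 + 41·x - 228·x^2 + 288·x^3 + 256·x^4 - 768·x^5 + 1024·x^6)·Dx^2  (order 2).
h: a_k = 19, 158, 849, 4444, 21455, 101562, 468013, 2125112, …
ICs: h(0) = 19, h′(0) = 158.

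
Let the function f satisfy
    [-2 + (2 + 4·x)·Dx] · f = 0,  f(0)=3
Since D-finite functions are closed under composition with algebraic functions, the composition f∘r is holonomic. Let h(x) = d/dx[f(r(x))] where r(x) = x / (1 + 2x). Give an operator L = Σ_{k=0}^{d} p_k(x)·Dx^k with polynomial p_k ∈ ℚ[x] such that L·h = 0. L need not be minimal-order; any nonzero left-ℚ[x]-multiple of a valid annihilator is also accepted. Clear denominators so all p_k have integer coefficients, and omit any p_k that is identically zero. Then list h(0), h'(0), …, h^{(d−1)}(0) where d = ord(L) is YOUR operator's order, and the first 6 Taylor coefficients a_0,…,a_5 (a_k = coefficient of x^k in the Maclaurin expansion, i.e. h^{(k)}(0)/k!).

f: a_k = 3, 3, -3/2, 3/2, -15/8, 21/8, …
L₀ from L_f via x↦r, Dx↦r'^{-1}Dx.
h₀' ⇒ L via d/dx closure of L₀.
L = (-5 - 16·x) + (-1 - 6·x - 8·x^2)·Dx  (order 1).
h: a_k = 3, -15, 117/2, -423/2, 5985/8, -21177/8, …
ICs: h(0) = 3.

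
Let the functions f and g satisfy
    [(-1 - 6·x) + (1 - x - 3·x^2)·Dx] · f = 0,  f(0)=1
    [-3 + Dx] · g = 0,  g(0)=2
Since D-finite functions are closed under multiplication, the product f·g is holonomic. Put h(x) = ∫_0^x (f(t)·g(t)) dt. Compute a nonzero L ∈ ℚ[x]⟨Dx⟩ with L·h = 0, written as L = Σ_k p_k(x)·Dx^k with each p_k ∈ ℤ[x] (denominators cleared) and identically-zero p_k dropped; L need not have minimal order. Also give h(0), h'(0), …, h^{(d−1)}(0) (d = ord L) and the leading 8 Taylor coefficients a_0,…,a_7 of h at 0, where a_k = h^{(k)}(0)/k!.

f: a_k = 1, 1, 4, 7, 19, 40, 97, 217, …
g: a_k = 2, 6, 9, 9, 27/4, 81/20, 81/40, 243/280, …
Sym-product of L_f,L_g gives L₀ (≤ ord 1).
h=∫₀ˣh₀: take L = L₀·Dx.
L = (4 + 3·x - 9·x^2)·Dx + (-1 + x + 3·x^2)·Dx^2  (order 2).
h: a_k = 0, 2, 4, 23/3, 14, 527/20, 1519/30, 28043/280, …
ICs: h(0) = 0, h′(0) = 2.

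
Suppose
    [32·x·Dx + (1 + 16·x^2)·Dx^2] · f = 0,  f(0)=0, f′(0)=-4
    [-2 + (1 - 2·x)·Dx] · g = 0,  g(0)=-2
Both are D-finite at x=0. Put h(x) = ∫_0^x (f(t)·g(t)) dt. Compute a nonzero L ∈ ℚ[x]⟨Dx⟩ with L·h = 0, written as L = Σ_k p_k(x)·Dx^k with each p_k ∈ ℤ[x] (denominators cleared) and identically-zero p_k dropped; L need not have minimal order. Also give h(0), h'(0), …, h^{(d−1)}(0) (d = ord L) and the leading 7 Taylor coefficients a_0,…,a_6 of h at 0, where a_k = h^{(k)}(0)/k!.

L = 64·x·Dx + (4 - 32·x + 128·x^2)·Dx^2 + (-1 + 2·x - 16·x^2 + 32·x^3)·Dx^3  (order 3).
h: a_k = 0, 0, 4, 16/3, -8/3, -64/15, 2752/45, …
ICs: h(0) = 0, h′(0) = 0, h′′(0) = 8.

f: a_k = 0, -4, 0, 64/3, 0, -1024/5, 0, …
g: a_k = -2, -4, -8, -16, -32, -64, -128, …
Product ⇒ symmetric product L₀, ord ≤ 2.
h=∫₀ˣh₀: take L = L₀·Dx.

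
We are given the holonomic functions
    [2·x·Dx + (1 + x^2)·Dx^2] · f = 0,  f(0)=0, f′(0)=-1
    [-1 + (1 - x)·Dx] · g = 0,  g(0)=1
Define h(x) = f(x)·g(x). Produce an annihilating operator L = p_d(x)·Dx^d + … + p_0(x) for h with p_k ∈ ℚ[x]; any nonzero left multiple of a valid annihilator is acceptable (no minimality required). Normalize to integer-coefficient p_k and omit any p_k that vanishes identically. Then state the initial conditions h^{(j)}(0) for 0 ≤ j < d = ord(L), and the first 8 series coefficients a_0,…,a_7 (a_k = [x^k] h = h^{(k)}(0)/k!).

L = 2·x + (2 - 2·x + 4·x^2)·Dx + (-1 + x - x^2 + x^3)·Dx^2  (order 2).
h: a_k = 0, -1, -1, -2/3, -2/3, -13/15, -13/15, -76/105, …
ICs: h(0) = 0, h′(0) = -1.

f: a_k = 0, -1, 0, 1/3, 0, -1/5, 0, 1/7, …
g: a_k = 1, 1, 1, 1, 1, 1, 1, 1, …
Product ⇒ symmetric product L₀, ord ≤ 2.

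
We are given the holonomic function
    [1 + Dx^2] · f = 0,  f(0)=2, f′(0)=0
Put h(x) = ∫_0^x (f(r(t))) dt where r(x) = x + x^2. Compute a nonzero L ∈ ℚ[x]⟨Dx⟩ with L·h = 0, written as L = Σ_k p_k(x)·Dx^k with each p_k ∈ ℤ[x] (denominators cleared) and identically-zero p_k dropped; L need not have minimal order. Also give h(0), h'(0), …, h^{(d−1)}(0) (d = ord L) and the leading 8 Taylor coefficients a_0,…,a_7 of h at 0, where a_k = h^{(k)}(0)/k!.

f: a_k = 2, 0, -1, 0, 1/12, 0, -1/360, 0, …
h₀=f(r): pull back L_f along r ⇒ L₀.
h=∫h₀ ⇒ L = L₀·Dx.
L = (1 + 6·x + 12·x^2 + 8·x^3)·Dx - 2·Dx^2 + (1 + 2·x)·Dx^3  (order 3).
h: a_k = 0, 2, 0, -1/3, -1/2, -11/60, 1/18, 179/2520, …
ICs: h(0) = 0, h′(0) = 2, h′′(0) = 0.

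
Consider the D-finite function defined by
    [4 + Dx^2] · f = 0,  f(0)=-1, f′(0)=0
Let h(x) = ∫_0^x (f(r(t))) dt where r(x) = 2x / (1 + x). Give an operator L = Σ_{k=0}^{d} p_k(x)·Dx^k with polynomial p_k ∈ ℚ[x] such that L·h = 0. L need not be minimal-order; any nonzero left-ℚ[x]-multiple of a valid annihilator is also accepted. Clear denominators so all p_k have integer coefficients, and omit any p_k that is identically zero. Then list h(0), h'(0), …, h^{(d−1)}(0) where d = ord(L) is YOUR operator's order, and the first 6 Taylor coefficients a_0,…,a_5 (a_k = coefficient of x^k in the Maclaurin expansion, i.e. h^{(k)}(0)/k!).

f: a_k = -1, 0, 2, 0, -2/3, 0, …
f∘r: x↦r, Dx↦Dx/r' in L_f ⇒ L₀.
h=∫h₀ ⇒ L = L₀·Dx.
L = 16·Dx + (2 + 6·x + 6·x^2 + 2·x^3)·Dx^2 + (1 + 4·x + 6·x^2 + 4·x^3 + x^4)·Dx^3  (order 3).
h: a_k = 0, -1, 0, 8/3, -4, 8/3, …
ICs: h(0) = 0, h′(0) = -1, h′′(0) = 0.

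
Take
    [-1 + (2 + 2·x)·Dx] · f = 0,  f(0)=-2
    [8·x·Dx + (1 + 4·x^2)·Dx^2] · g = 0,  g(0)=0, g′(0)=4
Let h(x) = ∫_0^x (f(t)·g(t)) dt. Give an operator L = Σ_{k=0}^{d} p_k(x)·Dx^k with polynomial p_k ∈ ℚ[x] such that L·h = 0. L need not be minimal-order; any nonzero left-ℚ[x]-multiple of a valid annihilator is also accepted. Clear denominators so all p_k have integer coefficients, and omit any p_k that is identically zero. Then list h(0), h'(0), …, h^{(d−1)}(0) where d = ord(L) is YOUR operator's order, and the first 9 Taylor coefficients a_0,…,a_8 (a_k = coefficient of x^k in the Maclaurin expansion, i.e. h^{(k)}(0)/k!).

f: a_k = -2, -1, 1/4, -1/8, 5/64, -7/128, 21/512, -33/1024, 429/16384, …
g: a_k = 0, 4, 0, -16/3, 0, 64/5, 0, -256/7, 0, …
Product ⇒ symmetric product L₀, ord ≤ 2.
h=∫₀ˣh₀: take L = L₀·Dx.
L = (3 - 16·x - 4·x^2)·Dx + (-4 + 28·x + 48·x^2 + 16·x^3)·Dx^2 + (4 + 8·x + 20·x^2 + 32·x^3 + 16·x^4)·Dx^3  (order 3).
h: a_k = 0, 0, -4, -4/3, 35/12, 29/30, -6389/1440, -847/480, 1022653/107520, …
ICs: h(0) = 0, h′(0) = 0, h′′(0) = -8.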